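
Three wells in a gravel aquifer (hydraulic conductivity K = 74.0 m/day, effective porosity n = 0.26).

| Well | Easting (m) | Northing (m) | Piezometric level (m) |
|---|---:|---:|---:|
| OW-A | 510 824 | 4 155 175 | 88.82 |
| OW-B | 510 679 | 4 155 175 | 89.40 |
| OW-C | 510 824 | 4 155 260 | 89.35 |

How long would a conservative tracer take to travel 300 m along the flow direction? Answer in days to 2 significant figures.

∂h/∂x = (89.40 − 88.82) / (510679 − 510824) = -0.004000
∂h/∂y = (89.35 − 88.82) / (4155260 − 4155175) = +0.006235
|∇h| = √(-0.004000² + 0.006235²) = 0.007408
Seepage velocity v = K·i/n = 74.0 × 0.007408 / 0.26 = 2.108 m/day.
t = 300 / 2.108 = 142.3 days.

140 days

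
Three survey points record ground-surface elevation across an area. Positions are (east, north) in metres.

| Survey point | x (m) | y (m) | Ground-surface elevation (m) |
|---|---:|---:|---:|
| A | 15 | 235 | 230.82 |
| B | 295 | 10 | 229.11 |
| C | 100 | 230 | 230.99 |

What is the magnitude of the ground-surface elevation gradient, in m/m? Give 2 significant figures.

0.011 m/m

Three-point gradient (reference A): Δ to B = (280, -225, -1.71), Δ to C = (85, -5, +0.17).
∂z/∂x = +0.002640, ∂z/∂y = +0.01089 (det = 17725).
|∇f| = √(0.002640² + 0.01089²) = 0.01121 m/m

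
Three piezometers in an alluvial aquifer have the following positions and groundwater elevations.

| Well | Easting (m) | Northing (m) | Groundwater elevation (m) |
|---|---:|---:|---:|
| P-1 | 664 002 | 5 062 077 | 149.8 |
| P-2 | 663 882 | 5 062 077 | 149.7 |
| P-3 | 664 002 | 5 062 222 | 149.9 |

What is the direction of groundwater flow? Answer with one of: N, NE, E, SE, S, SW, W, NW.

∂h/∂x = (149.7 − 149.8) / (663882 − 664002) = +0.0008333
∂h/∂y = (149.9 − 149.8) / (5062222 − 5062077) = +0.0006897
Flow = −∇h = (-0.0008333 east, -0.0006897 north), which points southwest.

SW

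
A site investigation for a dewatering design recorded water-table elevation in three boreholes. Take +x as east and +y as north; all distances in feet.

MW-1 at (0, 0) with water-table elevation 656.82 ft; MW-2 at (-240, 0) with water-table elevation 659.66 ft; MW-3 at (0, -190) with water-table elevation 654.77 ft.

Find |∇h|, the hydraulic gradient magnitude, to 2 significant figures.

0.016

∂h/∂x = (659.66 − 656.82) / (-240 − 0) = -0.01183
∂h/∂y = (654.77 − 656.82) / (-190 − 0) = +0.01079
|∇h| = √(-0.01183² + 0.01079²) = 0.01601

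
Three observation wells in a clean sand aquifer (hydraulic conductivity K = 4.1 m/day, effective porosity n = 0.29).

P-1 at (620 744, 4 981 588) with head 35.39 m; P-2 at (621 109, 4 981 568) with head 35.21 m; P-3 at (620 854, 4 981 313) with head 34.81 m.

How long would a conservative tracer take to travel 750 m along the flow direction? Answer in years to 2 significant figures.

73 years

Taking P-1 as reference: P-2−P-1 = (365, -20, -0.18); P-3−P-1 = (110, -275, -0.58).
Solve a·Δx + b·Δy = Δh: det = 365·(-275) − 110·(-20) = -98175.
∂h/∂x = [(-0.18)·(-275) − (-0.58)·(-20)] / -98175 = -0.0003860
∂h/∂y = [365·(-0.58) − 110·(-0.18)] / -98175 = +0.001955
|∇h| = √(-0.0003860² + 0.001955²) = 0.001993
Seepage velocity v = K·i/n = 4.1 × 0.001993 / 0.29 = 0.02818 m/day.
t = 750 / 0.02818 = 2.661e+04 days = 72.9 years.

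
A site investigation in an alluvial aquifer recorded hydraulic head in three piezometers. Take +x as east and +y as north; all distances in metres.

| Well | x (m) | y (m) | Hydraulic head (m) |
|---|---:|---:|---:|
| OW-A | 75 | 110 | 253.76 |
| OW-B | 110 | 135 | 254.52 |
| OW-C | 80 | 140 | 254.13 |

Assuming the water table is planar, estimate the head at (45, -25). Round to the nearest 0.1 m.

252.0 m

Three-point gradient (reference OW-A): Δ to OW-B = (35, 25, +0.76), Δ to OW-C = (5, 30, +0.37).
∂h/∂x = +0.01465, ∂h/∂y = +0.009892 (det = 925).
h(45, -25) = 253.76 + (+0.01465)·(-30) + (+0.009892)·(-135) = 253.76 -0.439 -1.335 = 251.985 m.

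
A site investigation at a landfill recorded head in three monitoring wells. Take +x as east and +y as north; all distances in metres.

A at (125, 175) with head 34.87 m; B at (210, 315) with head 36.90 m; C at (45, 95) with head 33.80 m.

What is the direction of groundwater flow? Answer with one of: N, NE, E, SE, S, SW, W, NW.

S

Taking A as reference: B−A = (85, 140, +2.03); C−A = (-80, -80, -1.07).
Determinant of the coordinate differences = 85·(-80) − (-80)·140 = 4400.
∂h/∂x = [(+2.03)·(-80) − (-1.07)·140] / 4400 = -0.002864
∂h/∂y = [85·(-1.07) − (-80)·(+2.03)] / 4400 = +0.01624
Flow = −∇h = (+0.002864 east, -0.01624 north), which points south.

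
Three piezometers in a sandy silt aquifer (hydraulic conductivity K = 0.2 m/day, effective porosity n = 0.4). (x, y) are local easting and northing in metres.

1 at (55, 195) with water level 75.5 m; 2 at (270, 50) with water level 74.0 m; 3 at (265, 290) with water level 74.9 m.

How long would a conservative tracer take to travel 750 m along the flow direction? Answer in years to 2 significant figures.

710 years

With h = a·x + b·y + c and 1 as origin, the differences give:
  215·a + (-145)·b = -1.5
  210·a + 95·b = -0.6
Eliminate b (×95 and ×(-145), subtract): 50875·a = -229.50 → a = ∂h/∂x = -0.004511
Back-substitute: b = ∂h/∂y = +0.003656.
|∇h| = √(-0.004511² + 0.003656²) = 0.005807
Seepage velocity v = K·i/n = 0.2 × 0.005807 / 0.4 = 0.002903 m/day.
t = 750 / 0.002903 = 2.584e+05 days = 707 years.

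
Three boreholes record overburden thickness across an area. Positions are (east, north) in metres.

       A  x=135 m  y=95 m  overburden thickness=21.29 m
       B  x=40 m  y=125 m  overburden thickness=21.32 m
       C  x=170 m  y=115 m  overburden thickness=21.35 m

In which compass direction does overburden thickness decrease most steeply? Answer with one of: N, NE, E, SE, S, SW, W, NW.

Differences from A: to B (Δx, Δy, Δh) = (-95, 30, +0.03); to C = (35, 20, +0.06).
Solve a·Δx + b·Δy = Δd: det = (-95)·20 − 35·30 = -2950.
∂d/∂x = [(+0.03)·20 − (+0.06)·30] / -2950 = +0.0004068
∂d/∂y = [(-95)·(+0.06) − 35·(+0.03)] / -2950 = +0.002288
Steepest decrease is along −∇f = (-0.0004068 E, -0.002288 N) → south.

S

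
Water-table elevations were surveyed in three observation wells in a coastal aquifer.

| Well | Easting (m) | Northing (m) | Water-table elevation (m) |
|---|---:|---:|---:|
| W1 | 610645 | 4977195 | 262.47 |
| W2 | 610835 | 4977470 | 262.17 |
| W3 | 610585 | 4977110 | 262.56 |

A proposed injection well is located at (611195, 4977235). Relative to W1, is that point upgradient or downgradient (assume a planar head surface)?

Three-point gradient (reference W1): Δ to W2 = (190, 275, -0.30), Δ to W3 = (-60, -85, +0.09).
∂h/∂x = +0.002143, ∂h/∂y = -0.002571 (det = 350).
Head at (611195, 4977235) = 262.47 + (+0.002143)·(550) + (-0.002571)·(40) = 263.55 m.
That is higher than the 262.47 m at W1, so the point is upgradient.

upgradient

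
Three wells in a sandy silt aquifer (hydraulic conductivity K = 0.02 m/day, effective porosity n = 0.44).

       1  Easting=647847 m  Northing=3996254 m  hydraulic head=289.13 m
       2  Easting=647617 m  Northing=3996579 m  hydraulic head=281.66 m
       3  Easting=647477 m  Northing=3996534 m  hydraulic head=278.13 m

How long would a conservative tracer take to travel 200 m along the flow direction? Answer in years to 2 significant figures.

With h = a·x + b·y + c and 1 as origin, the differences give:
  (-230)·a + 325·b = -7.47
  (-370)·a + 280·b = -11.00
Eliminate b (×280 and ×325, subtract): 55850·a = 1483.400 → a = ∂h/∂x = +0.02656
Back-substitute: b = ∂h/∂y = -0.004188.
|∇h| = √(0.02656² + -0.004188²) = 0.02689
Seepage velocity v = K·i/n = 0.02 × 0.02689 / 0.44 = 0.001222 m/day.
t = 200 / 0.001222 = 1.637e+05 days = 448 years.

450 years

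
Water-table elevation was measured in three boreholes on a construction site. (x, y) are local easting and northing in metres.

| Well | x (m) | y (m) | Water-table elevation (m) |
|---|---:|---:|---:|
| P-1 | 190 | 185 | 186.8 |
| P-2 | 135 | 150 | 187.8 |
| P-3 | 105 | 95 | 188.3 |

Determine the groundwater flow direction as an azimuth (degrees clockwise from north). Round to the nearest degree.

094°

Differences from P-1: to P-2 (Δx, Δy, Δh) = (-55, -35, +1.0); to P-3 = (-85, -90, +1.5).
Determinant of the coordinate differences = (-55)·(-90) − (-85)·(-35) = 1975.
∂h/∂x = [(+1.0)·(-90) − (+1.5)·(-35)] / 1975 = -0.01899
∂h/∂y = [(-55)·(+1.5) − (-85)·(+1.0)] / 1975 = +0.001266
Flow direction (−∇h) has components (+0.01899 E, -0.001266 N).
Azimuth = atan2(E, N) = atan2(+0.01899, -0.001266) = 93.8° ≈ 094°.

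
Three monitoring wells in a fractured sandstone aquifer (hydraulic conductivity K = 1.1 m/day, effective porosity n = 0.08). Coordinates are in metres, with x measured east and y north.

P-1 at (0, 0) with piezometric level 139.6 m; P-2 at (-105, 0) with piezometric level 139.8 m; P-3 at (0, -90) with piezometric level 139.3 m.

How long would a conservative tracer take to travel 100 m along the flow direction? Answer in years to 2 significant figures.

∂h/∂x = (139.8 − 139.6) / (-105 − 0) = -0.001905
∂h/∂y = (139.3 − 139.6) / (-90 − 0) = +0.003333
|∇h| = √(-0.001905² + 0.003333²) = 0.003839
Seepage velocity v = K·i/n = 1.1 × 0.003839 / 0.08 = 0.05279 m/day.
t = 100 / 0.05279 = 1894 days = 5.19 years.

5.2 years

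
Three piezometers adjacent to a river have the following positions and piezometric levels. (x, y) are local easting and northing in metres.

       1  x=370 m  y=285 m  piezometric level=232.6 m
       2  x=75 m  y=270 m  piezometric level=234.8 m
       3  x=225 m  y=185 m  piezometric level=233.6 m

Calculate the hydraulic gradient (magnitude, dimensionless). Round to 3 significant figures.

Three-point gradient (reference 1): Δ to 2 = (-295, -15, +2.2), Δ to 3 = (-145, -100, +1.0).
∂h/∂x = -0.007502, ∂h/∂y = +0.0008783 (det = 27325).
|∇h| = √(-0.007502² + 0.0008783²) = 0.007553

0.00755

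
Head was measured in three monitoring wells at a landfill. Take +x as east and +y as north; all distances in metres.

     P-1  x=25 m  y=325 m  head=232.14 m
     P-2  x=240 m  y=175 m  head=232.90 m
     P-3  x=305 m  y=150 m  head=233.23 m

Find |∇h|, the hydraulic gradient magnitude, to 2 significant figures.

With h = a·x + b·y + c and P-1 as origin, the differences give:
  215·a + (-150)·b = +0.76
  280·a + (-175)·b = +1.09
Eliminate b (×(-175) and ×(-150), subtract): 4375·a = 30.500 → a = ∂h/∂x = +0.006971
Back-substitute: b = ∂h/∂y = +0.004926.
|∇h| = √(0.006971² + 0.004926²) = 0.008536

0.0085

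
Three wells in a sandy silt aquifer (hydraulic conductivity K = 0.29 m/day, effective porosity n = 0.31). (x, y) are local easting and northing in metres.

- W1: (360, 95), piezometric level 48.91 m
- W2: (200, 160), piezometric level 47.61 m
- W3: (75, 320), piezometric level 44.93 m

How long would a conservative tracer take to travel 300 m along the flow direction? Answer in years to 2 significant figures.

Three-point gradient (reference W1): Δ to W2 = (-160, 65, -1.30), Δ to W3 = (-285, 225, -3.98).
∂h/∂x = +0.001934, ∂h/∂y = -0.01524 (det = -17475).
|∇h| = √(0.001934² + -0.01524²) = 0.01536
Seepage velocity v = K·i/n = 0.29 × 0.01536 / 0.31 = 0.01437 m/day.
t = 300 / 0.01437 = 2.088e+04 days = 57.2 years.

57 years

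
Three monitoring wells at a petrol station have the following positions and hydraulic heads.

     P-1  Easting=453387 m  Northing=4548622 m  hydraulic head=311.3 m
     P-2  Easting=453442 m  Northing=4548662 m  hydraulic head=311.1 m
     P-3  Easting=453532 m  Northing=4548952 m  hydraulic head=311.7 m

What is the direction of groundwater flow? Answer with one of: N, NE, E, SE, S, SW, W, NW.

SE

With h = a·x + b·y + c and P-1 as origin, the differences give:
  55·a + 40·b = -0.2
  145·a + 330·b = +0.4
Eliminate b (×330 and ×40, subtract): 12350·a = -82.00 → a = ∂h/∂x = -0.006640
Back-substitute: b = ∂h/∂y = +0.004130.
Flow = −∇h = (+0.006640 east, -0.004130 north), which points southeast.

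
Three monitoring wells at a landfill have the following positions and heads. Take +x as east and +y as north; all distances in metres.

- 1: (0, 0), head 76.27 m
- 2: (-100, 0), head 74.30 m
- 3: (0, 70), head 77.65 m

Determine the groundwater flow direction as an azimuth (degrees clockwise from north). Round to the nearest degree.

225°

∂h/∂x = (74.30 − 76.27) / (-100 − 0) = +0.01970
∂h/∂y = (77.65 − 76.27) / (70 − 0) = +0.01971
Flow direction (−∇h) has components (-0.01970 E, -0.01971 N).
Azimuth = atan2(E, N) = atan2(-0.01970, -0.01971) = 225.0° ≈ 225°.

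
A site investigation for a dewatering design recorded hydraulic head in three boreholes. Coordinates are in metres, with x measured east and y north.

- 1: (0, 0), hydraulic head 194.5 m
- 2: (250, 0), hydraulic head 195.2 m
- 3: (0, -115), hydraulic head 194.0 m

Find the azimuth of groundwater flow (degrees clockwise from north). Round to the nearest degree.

213°

∂h/∂x = (195.2 − 194.5) / (250 − 0) = +0.002800
∂h/∂y = (194.0 − 194.5) / (-115 − 0) = +0.004348
Flow direction (−∇h) has components (-0.002800 E, -0.004348 N).
Azimuth = atan2(E, N) = atan2(-0.002800, -0.004348) = 212.8° ≈ 213°.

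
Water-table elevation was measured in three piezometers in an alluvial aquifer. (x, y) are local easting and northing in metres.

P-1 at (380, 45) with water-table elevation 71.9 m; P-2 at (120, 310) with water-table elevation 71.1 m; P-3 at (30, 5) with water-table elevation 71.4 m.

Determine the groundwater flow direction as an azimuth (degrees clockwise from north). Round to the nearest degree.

312°

With h = a·x + b·y + c and P-1 as origin, the differences give:
  (-260)·a + 265·b = -0.8
  (-350)·a + (-40)·b = -0.5
Eliminate b (×(-40) and ×265, subtract): 103150·a = 164.50 → a = ∂h/∂x = +0.001595
Back-substitute: b = ∂h/∂y = -0.001454.
Flow direction (−∇h) has components (-0.001595 E, +0.001454 N).
Azimuth = atan2(E, N) = atan2(-0.001595, +0.001454) = 312.4° ≈ 312°.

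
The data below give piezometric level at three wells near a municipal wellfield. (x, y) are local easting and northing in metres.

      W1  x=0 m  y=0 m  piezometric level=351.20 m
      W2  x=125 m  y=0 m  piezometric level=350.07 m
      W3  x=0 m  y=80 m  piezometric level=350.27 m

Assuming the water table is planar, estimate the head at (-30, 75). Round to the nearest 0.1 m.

350.6 m

∂h/∂x = (350.07 − 351.20) / (125 − 0) = -0.009040
∂h/∂y = (350.27 − 351.20) / (80 − 0) = -0.01163
h(-30, 75) = 351.20 + (-0.009040)·(-30) + (-0.01163)·(75) = 351.20 +0.271 -0.872 = 350.599 m.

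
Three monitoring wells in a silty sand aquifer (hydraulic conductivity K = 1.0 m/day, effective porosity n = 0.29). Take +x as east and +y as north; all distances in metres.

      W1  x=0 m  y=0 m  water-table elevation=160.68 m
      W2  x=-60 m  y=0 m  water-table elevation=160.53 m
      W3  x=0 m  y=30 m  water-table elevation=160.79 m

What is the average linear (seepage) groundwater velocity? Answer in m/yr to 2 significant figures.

5.6 m/yr

∂h/∂x = (160.53 − 160.68) / (-60 − 0) = +0.002500
∂h/∂y = (160.79 − 160.68) / (30 − 0) = +0.003667
|∇h| = √(0.002500² + 0.003667²) = 0.004438
Seepage velocity v = K·i/n = 1.0 × 0.004438 / 0.29 = 0.0153 m/day = 5.588 m/yr.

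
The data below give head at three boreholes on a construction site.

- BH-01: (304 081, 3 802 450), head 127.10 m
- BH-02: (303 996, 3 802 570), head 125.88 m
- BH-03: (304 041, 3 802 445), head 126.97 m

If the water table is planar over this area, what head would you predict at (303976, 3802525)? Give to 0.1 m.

Differences from BH-01: to BH-02 (Δx, Δy, Δh) = (-85, 120, -1.22); to BH-03 = (-40, -5, -0.13).
Solve a·Δx + b·Δy = Δh: det = (-85)·(-5) − (-40)·120 = 5225.
∂h/∂x = [(-1.22)·(-5) − (-0.13)·120] / 5225 = +0.004153
∂h/∂y = [(-85)·(-0.13) − (-40)·(-1.22)] / 5225 = -0.007225
h(303976, 3802525) = 127.10 + (+0.004153)·(-105) + (-0.007225)·(75) = 127.10 -0.436 -0.542 = 126.122 m.

126.1 m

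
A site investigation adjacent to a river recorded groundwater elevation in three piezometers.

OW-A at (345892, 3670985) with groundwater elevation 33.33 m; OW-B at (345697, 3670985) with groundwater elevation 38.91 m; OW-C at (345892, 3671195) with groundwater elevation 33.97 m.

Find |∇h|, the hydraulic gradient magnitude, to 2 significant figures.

0.029

∂h/∂x = (38.91 − 33.33) / (345697 − 345892) = -0.02862
∂h/∂y = (33.97 − 33.33) / (3671195 − 3670985) = +0.003048
|∇h| = √(-0.02862² + 0.003048²) = 0.02878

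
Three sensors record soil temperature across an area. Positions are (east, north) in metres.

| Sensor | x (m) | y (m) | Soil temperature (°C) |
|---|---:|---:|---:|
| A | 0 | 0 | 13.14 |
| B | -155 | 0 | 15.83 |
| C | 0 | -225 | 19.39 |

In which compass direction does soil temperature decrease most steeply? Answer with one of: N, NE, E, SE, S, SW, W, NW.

NE

∂T/∂x = (15.83 − 13.14) / (-155 − 0) = -0.01735
∂T/∂y = (19.39 − 13.14) / (-225 − 0) = -0.02778
Steepest decrease is along −∇f = (+0.01735 E, +0.02778 N) → northeast.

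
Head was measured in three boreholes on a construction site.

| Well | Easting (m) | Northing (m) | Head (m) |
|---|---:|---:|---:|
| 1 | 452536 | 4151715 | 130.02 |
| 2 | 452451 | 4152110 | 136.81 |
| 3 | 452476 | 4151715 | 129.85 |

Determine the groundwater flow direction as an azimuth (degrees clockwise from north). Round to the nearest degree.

With h = a·x + b·y + c and 1 as origin, the differences give:
  (-85)·a + 395·b = +6.79
  (-60)·a + 0·b = -0.17
Eliminate b (×0 and ×395, subtract): 23700·a = 67.150 → a = ∂h/∂x = +0.002833
Back-substitute: b = ∂h/∂y = +0.01780.
Flow direction (−∇h) has components (-0.002833 E, -0.01780 N).
Azimuth = atan2(E, N) = atan2(-0.002833, -0.01780) = 189.0° ≈ 189°.

189°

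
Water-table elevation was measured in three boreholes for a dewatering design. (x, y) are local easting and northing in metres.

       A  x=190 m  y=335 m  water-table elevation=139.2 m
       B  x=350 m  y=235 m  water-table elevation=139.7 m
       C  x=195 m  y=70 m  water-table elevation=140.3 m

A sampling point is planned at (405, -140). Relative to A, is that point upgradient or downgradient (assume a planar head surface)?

upgradient

Differences from A: to B (Δx, Δy, Δh) = (160, -100, +0.5); to C = (5, -265, +1.1).
Solve a·Δx + b·Δy = Δh: det = 160·(-265) − 5·(-100) = -41900.
∂h/∂x = [(+0.5)·(-265) − (+1.1)·(-100)] / -41900 = +0.0005370
∂h/∂y = [160·(+1.1) − 5·(+0.5)] / -41900 = -0.004141
Head at (405, -140) = 139.2 + (+0.0005370)·(215) + (-0.004141)·(-475) = 141.28 m.
That is higher than the 139.2 m at A, so the point is upgradient.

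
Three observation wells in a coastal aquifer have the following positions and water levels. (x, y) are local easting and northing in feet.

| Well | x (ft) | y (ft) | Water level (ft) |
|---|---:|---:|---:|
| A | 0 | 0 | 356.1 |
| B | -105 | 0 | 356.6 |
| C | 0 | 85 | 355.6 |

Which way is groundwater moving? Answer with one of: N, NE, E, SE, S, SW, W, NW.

NE

∂h/∂x = (356.6 − 356.1) / (-105 − 0) = -0.004762
∂h/∂y = (355.6 − 356.1) / (85 − 0) = -0.005882
Flow = −∇h = (+0.004762 east, +0.005882 north), which points northeast.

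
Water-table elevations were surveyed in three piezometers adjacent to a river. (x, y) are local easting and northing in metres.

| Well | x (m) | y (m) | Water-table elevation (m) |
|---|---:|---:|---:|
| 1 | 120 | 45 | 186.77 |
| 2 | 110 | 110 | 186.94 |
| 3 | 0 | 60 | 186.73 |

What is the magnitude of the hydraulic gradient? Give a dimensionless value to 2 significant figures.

Three-point gradient (reference 1): Δ to 2 = (-10, 65, +0.17), Δ to 3 = (-120, 15, -0.04).
∂h/∂x = +0.0006732, ∂h/∂y = +0.002719 (det = 7650).
|∇h| = √(0.0006732² + 0.002719²) = 0.002801

0.0028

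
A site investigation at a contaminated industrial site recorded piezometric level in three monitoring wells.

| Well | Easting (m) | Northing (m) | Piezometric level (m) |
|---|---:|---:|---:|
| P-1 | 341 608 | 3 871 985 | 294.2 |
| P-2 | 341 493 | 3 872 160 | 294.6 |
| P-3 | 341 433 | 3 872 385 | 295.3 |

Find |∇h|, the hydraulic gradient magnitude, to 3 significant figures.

0.00424

With h = a·x + b·y + c and P-1 as origin, the differences give:
  (-115)·a + 175·b = +0.4
  (-175)·a + 400·b = +1.1
Eliminate b (×400 and ×175, subtract): -15375·a = -32.50 → a = ∂h/∂x = +0.002114
Back-substitute: b = ∂h/∂y = +0.003675.
|∇h| = √(0.002114² + 0.003675²) = 0.00424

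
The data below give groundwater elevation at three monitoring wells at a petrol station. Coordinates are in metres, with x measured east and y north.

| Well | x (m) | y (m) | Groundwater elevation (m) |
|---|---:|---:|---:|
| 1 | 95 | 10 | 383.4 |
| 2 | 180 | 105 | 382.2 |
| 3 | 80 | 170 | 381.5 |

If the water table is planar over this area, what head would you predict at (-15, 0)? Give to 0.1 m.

383.6 m

With h = a·x + b·y + c and 1 as origin, the differences give:
  85·a + 95·b = -1.2
  (-15)·a + 160·b = -1.9
Eliminate b (×160 and ×95, subtract): 15025·a = -11.50 → a = ∂h/∂x = -0.0007654
Back-substitute: b = ∂h/∂y = -0.01195.
h(-15, 0) = 383.4 + (-0.0007654)·(-110) + (-0.01195)·(-10) = 383.4 +0.084 +0.119 = 383.604 m.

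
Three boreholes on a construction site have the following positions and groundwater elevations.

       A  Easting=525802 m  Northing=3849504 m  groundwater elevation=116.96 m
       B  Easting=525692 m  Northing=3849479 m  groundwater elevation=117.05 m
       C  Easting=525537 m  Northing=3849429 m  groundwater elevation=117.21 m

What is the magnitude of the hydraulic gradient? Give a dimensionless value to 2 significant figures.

0.0023

Differences from A: to B (Δx, Δy, Δh) = (-110, -25, +0.09); to C = (-265, -75, +0.25).
Determinant of the coordinate differences = (-110)·(-75) − (-265)·(-25) = 1625.
∂h/∂x = [(+0.09)·(-75) − (+0.25)·(-25)] / 1625 = -0.0003077
∂h/∂y = [(-110)·(+0.25) − (-265)·(+0.09)] / 1625 = -0.002246
|∇h| = √(-0.0003077² + -0.002246²) = 0.002267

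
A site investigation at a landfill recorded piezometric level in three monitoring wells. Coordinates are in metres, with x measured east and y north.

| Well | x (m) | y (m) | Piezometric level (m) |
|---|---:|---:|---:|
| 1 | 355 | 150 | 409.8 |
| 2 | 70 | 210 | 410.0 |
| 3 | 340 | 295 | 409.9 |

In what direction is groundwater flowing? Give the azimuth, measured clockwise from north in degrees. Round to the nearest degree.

138°

Three-point gradient (reference 1): Δ to 2 = (-285, 60, +0.2), Δ to 3 = (-15, 145, +0.1).
∂h/∂x = -0.0005690, ∂h/∂y = +0.0006308 (det = -40425).
Flow direction (−∇h) has components (+0.0005690 E, -0.0006308 N).
Azimuth = atan2(E, N) = atan2(+0.0005690, -0.0006308) = 138.0° ≈ 138°.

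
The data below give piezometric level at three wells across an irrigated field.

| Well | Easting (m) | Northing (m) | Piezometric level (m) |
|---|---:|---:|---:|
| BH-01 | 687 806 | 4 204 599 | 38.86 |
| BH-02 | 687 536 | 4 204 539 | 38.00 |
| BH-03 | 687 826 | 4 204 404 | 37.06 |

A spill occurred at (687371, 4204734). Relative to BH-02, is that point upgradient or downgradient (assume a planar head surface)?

Three-point gradient (reference BH-01): Δ to BH-02 = (-270, -60, -0.86), Δ to BH-03 = (20, -195, -1.80).
∂h/∂x = +0.001109, ∂h/∂y = +0.009344 (det = 53850).
Head at (687371, 4204734) = 38.86 + (+0.001109)·(-435) + (+0.009344)·(135) = 39.64 m.
That is higher than the 38.00 m at BH-02, so the point is upgradient.

upgradient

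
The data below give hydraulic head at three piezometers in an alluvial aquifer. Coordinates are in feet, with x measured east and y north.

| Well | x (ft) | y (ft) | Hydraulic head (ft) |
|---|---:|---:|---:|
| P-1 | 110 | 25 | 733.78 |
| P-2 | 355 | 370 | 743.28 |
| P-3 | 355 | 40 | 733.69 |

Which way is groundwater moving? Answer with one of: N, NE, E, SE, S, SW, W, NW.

S

Taking P-1 as reference: P-2−P-1 = (245, 345, +9.50); P-3−P-1 = (245, 15, -0.09).
Determinant of the coordinate differences = 245·15 − 245·345 = -80850.
∂h/∂x = [(+9.50)·15 − (-0.09)·345] / -80850 = -0.002147
∂h/∂y = [245·(-0.09) − 245·(+9.50)] / -80850 = +0.02906
Flow = −∇h = (+0.002147 east, -0.02906 north), which points south.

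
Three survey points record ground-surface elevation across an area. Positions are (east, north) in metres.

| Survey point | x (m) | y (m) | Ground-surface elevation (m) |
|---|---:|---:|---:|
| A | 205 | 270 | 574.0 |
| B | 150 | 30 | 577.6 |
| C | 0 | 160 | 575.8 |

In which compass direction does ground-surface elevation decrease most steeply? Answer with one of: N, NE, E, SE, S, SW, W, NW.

N

Differences from A: to B (Δx, Δy, Δh) = (-55, -240, +3.6); to C = (-205, -110, +1.8).
Solve a·Δx + b·Δy = Δz: det = (-55)·(-110) − (-205)·(-240) = -43150.
∂z/∂x = [(+3.6)·(-110) − (+1.8)·(-240)] / -43150 = -0.0008343
∂z/∂y = [(-55)·(+1.8) − (-205)·(+3.6)] / -43150 = -0.01481
Steepest decrease is along −∇f = (+0.0008343 E, +0.01481 N) → north.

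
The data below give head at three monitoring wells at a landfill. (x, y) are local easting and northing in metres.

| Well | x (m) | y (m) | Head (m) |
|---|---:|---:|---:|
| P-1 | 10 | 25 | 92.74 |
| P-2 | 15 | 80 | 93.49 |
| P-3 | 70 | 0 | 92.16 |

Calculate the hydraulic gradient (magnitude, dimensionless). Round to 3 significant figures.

0.0145

With h = a·x + b·y + c and P-1 as origin, the differences give:
  5·a + 55·b = +0.75
  60·a + (-25)·b = -0.58
Eliminate b (×(-25) and ×55, subtract): -3425·a = 13.150 → a = ∂h/∂x = -0.003839
Back-substitute: b = ∂h/∂y = +0.01399.
|∇h| = √(-0.003839² + 0.01399²) = 0.01451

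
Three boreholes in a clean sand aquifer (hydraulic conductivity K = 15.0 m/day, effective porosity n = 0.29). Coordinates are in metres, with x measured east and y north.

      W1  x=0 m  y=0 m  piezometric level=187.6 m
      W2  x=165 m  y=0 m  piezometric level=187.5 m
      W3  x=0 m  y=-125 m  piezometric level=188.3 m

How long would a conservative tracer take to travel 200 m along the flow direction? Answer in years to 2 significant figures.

1.9 years

∂h/∂x = (187.5 − 187.6) / (165 − 0) = -0.0006061
∂h/∂y = (188.3 − 187.6) / (-125 − 0) = -0.005600
|∇h| = √(-0.0006061² + -0.005600²) = 0.005633
Seepage velocity v = K·i/n = 15.0 × 0.005633 / 0.29 = 0.2914 m/day.
t = 200 / 0.2914 = 686.3 days = 1.88 years.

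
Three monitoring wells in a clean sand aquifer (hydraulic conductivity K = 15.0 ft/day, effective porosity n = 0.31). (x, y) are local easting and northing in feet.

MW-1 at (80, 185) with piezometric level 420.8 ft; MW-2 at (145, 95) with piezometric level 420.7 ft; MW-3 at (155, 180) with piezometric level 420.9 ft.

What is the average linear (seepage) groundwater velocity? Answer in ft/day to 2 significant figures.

0.13 ft/day

With h = a·x + b·y + c and MW-1 as origin, the differences give:
  65·a + (-90)·b = -0.1
  75·a + (-5)·b = +0.1
Eliminate b (×(-5) and ×(-90), subtract): 6425·a = 9.50 → a = ∂h/∂x = +0.001479
Back-substitute: b = ∂h/∂y = +0.002179.
|∇h| = √(0.001479² + 0.002179²) = 0.002634
Seepage velocity v = K·i/n = 15.0 × 0.002634 / 0.31 = 0.1275 ft/day.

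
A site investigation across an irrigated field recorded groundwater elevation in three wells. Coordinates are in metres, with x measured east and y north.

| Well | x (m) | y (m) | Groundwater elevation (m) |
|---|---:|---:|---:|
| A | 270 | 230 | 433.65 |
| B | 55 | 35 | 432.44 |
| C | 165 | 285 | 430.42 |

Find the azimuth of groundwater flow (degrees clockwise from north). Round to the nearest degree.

309°

With h = a·x + b·y + c and A as origin, the differences give:
  (-215)·a + (-195)·b = -1.21
  (-105)·a + 55·b = -3.23
Eliminate b (×55 and ×(-195), subtract): -32300·a = -696.400 → a = ∂h/∂x = +0.02156
Back-substitute: b = ∂h/∂y = -0.01757.
Flow direction (−∇h) has components (-0.02156 E, +0.01757 N).
Azimuth = atan2(E, N) = atan2(-0.02156, +0.01757) = 309.2° ≈ 309°.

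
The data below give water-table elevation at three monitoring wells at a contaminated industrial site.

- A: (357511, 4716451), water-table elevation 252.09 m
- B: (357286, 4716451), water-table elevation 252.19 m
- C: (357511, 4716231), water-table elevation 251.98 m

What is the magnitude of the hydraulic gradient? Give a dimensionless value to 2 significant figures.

0.00067

∂h/∂x = (252.19 − 252.09) / (357286 − 357511) = -0.0004444
∂h/∂y = (251.98 − 252.09) / (4716231 − 4716451) = +0.0005000
|∇h| = √(-0.0004444² + 0.0005000²) = 0.0006689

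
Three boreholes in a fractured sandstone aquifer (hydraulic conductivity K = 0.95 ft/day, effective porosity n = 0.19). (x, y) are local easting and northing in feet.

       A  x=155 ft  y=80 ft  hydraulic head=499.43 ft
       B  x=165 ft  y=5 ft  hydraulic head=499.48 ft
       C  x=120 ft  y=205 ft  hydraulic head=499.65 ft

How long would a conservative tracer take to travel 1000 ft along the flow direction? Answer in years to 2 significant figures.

33 years

Three-point gradient (reference A): Δ to B = (10, -75, +0.05), Δ to C = (-35, 125, +0.22).
∂h/∂x = -0.01655, ∂h/∂y = -0.002873 (det = -1375).
|∇h| = √(-0.01655² + -0.002873²) = 0.0168
Seepage velocity v = K·i/n = 0.95 × 0.0168 / 0.19 = 0.084 ft/day.
t = 1000 / 0.084 = 1.19e+04 days = 32.6 years.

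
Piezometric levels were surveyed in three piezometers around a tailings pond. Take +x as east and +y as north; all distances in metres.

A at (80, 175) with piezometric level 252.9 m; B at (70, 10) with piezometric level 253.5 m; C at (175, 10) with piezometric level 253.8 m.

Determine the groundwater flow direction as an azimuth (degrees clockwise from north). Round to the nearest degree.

Three-point gradient (reference A): Δ to B = (-10, -165, +0.6), Δ to C = (95, -165, +0.9).
∂h/∂x = +0.002857, ∂h/∂y = -0.003810 (det = 17325).
Flow direction (−∇h) has components (-0.002857 E, +0.003810 N).
Azimuth = atan2(E, N) = atan2(-0.002857, +0.003810) = 323.1° ≈ 323°.

323°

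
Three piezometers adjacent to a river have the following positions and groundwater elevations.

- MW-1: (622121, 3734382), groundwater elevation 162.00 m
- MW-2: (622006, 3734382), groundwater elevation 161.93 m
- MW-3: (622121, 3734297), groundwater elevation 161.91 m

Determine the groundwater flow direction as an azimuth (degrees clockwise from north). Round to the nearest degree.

210°

∂h/∂x = (161.93 − 162.00) / (622006 − 622121) = +0.0006087
∂h/∂y = (161.91 − 162.00) / (3734297 − 3734382) = +0.001059
Flow direction (−∇h) has components (-0.0006087 E, -0.001059 N).
Azimuth = atan2(E, N) = atan2(-0.0006087, -0.001059) = 209.9° ≈ 210°.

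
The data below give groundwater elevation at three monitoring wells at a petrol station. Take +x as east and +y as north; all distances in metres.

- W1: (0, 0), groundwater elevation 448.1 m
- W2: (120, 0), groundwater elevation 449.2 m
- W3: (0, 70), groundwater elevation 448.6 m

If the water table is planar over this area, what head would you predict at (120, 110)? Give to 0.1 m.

450.0 m

∂h/∂x = (449.2 − 448.1) / (120 − 0) = +0.009167
∂h/∂y = (448.6 − 448.1) / (70 − 0) = +0.007143
h(120, 110) = 448.1 + (+0.009167)·(120) + (+0.007143)·(110) = 448.1 +1.100 +0.786 = 449.986 m.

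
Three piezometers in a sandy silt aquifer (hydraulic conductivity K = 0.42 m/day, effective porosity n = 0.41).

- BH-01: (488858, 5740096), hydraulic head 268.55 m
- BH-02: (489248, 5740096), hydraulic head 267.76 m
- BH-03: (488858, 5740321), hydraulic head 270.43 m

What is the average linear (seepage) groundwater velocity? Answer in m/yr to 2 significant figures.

∂h/∂x = (267.76 − 268.55) / (489248 − 488858) = -0.002026
∂h/∂y = (270.43 − 268.55) / (5740321 − 5740096) = +0.008356
|∇h| = √(-0.002026² + 0.008356²) = 0.008598
Seepage velocity v = K·i/n = 0.42 × 0.008598 / 0.41 = 0.008808 m/day = 3.217 m/yr.

3.2 m/yr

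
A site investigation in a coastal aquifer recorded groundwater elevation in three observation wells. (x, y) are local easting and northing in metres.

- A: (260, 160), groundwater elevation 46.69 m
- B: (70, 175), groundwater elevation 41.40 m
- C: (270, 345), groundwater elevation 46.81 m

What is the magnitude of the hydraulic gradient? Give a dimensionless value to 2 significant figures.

0.028

Three-point gradient (reference A): Δ to B = (-190, 15, -5.29), Δ to C = (10, 185, +0.12).
∂h/∂x = +0.02777, ∂h/∂y = -0.0008527 (det = -35300).
|∇h| = √(0.02777² + -0.0008527²) = 0.02778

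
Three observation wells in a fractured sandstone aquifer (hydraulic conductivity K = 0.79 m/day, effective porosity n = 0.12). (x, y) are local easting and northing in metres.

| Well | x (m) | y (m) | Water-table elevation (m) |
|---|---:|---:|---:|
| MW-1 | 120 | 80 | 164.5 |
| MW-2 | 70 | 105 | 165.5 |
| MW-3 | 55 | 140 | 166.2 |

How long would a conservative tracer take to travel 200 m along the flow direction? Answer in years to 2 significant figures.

With h = a·x + b·y + c and MW-1 as origin, the differences give:
  (-50)·a + 25·b = +1.0
  (-65)·a + 60·b = +1.7
Eliminate b (×60 and ×25, subtract): -1375·a = 17.50 → a = ∂h/∂x = -0.01273
Back-substitute: b = ∂h/∂y = +0.01455.
|∇h| = √(-0.01273² + 0.01455²) = 0.01933
Seepage velocity v = K·i/n = 0.79 × 0.01933 / 0.12 = 0.1273 m/day.
t = 200 / 0.1273 = 1571 days = 4.3 years.

4.3 years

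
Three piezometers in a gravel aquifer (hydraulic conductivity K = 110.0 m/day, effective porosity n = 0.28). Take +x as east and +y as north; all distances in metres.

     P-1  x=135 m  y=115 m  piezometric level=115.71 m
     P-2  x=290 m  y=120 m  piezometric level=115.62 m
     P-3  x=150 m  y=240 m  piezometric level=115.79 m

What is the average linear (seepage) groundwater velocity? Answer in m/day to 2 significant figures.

0.37 m/day

With h = a·x + b·y + c and P-1 as origin, the differences give:
  155·a + 5·b = -0.09
  15·a + 125·b = +0.08
Eliminate b (×125 and ×5, subtract): 19300·a = -11.650 → a = ∂h/∂x = -0.0006036
Back-substitute: b = ∂h/∂y = +0.0007124.
|∇h| = √(-0.0006036² + 0.0007124²) = 0.0009337
Seepage velocity v = K·i/n = 110.0 × 0.0009337 / 0.28 = 0.3668 m/day.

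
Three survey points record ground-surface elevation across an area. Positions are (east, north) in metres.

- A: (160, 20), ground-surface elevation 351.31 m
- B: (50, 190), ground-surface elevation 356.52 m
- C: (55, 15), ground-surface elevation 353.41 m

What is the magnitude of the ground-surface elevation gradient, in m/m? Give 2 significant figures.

0.027 m/m

Taking A as reference: B−A = (-110, 170, +5.21); C−A = (-105, -5, +2.10).
Solve a·Δx + b·Δy = Δz: det = (-110)·(-5) − (-105)·170 = 18400.
∂z/∂x = [(+5.21)·(-5) − (+2.10)·170] / 18400 = -0.02082
∂z/∂y = [(-110)·(+2.10) − (-105)·(+5.21)] / 18400 = +0.01718
|∇f| = √(-0.02082² + 0.01718²) = 0.02699 m/m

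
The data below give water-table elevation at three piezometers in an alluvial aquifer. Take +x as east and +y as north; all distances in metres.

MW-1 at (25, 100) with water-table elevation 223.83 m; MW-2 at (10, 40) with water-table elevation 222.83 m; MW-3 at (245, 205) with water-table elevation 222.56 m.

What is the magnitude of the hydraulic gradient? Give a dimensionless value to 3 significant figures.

0.0258

Taking MW-1 as reference: MW-2−MW-1 = (-15, -60, -1.00); MW-3−MW-1 = (220, 105, -1.27).
Determinant of the coordinate differences = (-15)·105 − 220·(-60) = 11625.
∂h/∂x = [(-1.00)·105 − (-1.27)·(-60)] / 11625 = -0.01559
∂h/∂y = [(-15)·(-1.27) − 220·(-1.00)] / 11625 = +0.02056
|∇h| = √(-0.01559² + 0.02056²) = 0.0258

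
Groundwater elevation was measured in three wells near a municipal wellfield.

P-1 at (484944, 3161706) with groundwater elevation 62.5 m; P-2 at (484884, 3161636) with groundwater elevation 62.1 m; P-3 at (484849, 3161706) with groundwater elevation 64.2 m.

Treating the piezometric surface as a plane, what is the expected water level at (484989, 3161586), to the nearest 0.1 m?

59.2 m

Taking P-1 as reference: P-2−P-1 = (-60, -70, -0.4); P-3−P-1 = (-95, 0, +1.7).
Solve a·Δx + b·Δy = Δh: det = (-60)·0 − (-95)·(-70) = -6650.
∂h/∂x = [(-0.4)·0 − (+1.7)·(-70)] / -6650 = -0.01789
∂h/∂y = [(-60)·(+1.7) − (-95)·(-0.4)] / -6650 = +0.02105
h(484989, 3161586) = 62.5 + (-0.01789)·(45) + (+0.02105)·(-120) = 62.5 -0.805 -2.526 = 59.168 m.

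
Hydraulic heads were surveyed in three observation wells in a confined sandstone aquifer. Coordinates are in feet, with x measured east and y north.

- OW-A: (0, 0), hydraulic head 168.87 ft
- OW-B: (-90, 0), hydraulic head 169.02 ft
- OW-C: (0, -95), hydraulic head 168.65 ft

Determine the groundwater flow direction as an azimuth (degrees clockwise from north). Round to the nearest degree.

∂h/∂x = (169.02 − 168.87) / (-90 − 0) = -0.001667
∂h/∂y = (168.65 − 168.87) / (-95 − 0) = +0.002316
Flow direction (−∇h) has components (+0.001667 E, -0.002316 N).
Azimuth = atan2(E, N) = atan2(+0.001667, -0.002316) = 144.3° ≈ 144°.

144°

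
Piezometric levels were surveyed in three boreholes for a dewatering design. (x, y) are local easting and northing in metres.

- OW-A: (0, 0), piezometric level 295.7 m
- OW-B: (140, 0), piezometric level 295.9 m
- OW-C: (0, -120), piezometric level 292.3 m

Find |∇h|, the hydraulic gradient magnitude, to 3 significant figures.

∂h/∂x = (295.9 − 295.7) / (140 − 0) = +0.001429
∂h/∂y = (292.3 − 295.7) / (-120 − 0) = +0.02833
|∇h| = √(0.001429² + 0.02833²) = 0.02837

0.0284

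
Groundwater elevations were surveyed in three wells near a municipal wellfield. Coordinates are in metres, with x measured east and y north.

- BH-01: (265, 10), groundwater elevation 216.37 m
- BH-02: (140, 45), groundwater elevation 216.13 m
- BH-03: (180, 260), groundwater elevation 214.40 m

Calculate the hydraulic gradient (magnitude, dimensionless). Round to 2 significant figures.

With h = a·x + b·y + c and BH-01 as origin, the differences give:
  (-125)·a + 35·b = -0.24
  (-85)·a + 250·b = -1.97
Eliminate b (×250 and ×35, subtract): -28275·a = 8.950 → a = ∂h/∂x = -0.0003165
Back-substitute: b = ∂h/∂y = -0.007988.
|∇h| = √(-0.0003165² + -0.007988²) = 0.007994

0.0080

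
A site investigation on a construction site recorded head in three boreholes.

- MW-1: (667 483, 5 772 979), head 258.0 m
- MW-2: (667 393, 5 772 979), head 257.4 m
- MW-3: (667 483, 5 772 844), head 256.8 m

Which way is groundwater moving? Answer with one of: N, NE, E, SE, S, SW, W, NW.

SW

∂h/∂x = (257.4 − 258.0) / (667393 − 667483) = +0.006667
∂h/∂y = (256.8 − 258.0) / (5772844 − 5772979) = +0.008889
Flow = −∇h = (-0.006667 east, -0.008889 north), which points southwest.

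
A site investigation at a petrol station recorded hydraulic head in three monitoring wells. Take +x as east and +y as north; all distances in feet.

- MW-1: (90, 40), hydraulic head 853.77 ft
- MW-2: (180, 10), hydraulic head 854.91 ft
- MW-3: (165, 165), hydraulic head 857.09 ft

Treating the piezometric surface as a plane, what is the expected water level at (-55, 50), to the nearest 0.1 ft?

Taking MW-1 as reference: MW-2−MW-1 = (90, -30, +1.14); MW-3−MW-1 = (75, 125, +3.32).
Solve a·Δx + b·Δy = Δh: det = 90·125 − 75·(-30) = 13500.
∂h/∂x = [(+1.14)·125 − (+3.32)·(-30)] / 13500 = +0.01793
∂h/∂y = [90·(+3.32) − 75·(+1.14)] / 13500 = +0.01580
h(-55, 50) = 853.77 + (+0.01793)·(-145) + (+0.01580)·(10) = 853.77 -2.600 +0.158 = 851.328 ft.

851.3 ft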